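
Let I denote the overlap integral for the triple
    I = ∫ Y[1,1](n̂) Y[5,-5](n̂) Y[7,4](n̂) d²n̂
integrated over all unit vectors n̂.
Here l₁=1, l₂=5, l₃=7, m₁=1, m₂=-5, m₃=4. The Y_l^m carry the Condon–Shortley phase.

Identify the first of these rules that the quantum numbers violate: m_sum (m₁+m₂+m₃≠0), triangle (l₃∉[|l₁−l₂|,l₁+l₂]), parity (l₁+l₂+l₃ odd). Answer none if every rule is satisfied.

triangle

m₁+m₂+m₃ = 1 − 5 + 4 = 0  ✓
triangle: need |l₁−l₂| ≤ l₃ ≤ l₁+l₂ = [4,6]; l₃=7 is outside  ✗
parity: l₁+l₂+l₃ = 13 is odd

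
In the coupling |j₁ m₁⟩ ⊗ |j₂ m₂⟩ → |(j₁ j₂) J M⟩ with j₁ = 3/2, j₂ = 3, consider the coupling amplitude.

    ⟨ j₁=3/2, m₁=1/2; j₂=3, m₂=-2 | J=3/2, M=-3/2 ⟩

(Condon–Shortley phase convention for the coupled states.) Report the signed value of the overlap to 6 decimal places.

j₁+j₂−J=3  J+j₁−j₂=0  J−j₁+j₂=3  j₁+j₂+J+1=7
(j₁±m₁, j₂±m₂, J±M) = (2,1,1,5,0,3)
P² = 288/7
sum k=1..1:
  [1] −1/12 = -1/12
S = -1/12
C² = P²·S² = 2/7 ; C = -0.534522

−√(2/7) = -0.534522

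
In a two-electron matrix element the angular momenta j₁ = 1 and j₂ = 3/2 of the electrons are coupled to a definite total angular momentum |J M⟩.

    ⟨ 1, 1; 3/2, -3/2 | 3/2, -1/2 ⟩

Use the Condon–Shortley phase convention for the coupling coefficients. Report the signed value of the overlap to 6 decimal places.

triangle: 1!·1!·2!/5! = 2/120
(j±m)!: 2!·0!·0!·3!·1!·2! = 24
prefactor² = (2J+1)·Δ·N² = 8/5
  k=0: +1/(0!·1!·0!·0!·1!·2!) = 1/2
Σ = 1/2  ⇒  CG² = 8/5·(1/2)² = 2/5
CG = +√(2/5) = +0.632456

+√(2/5) ≈ +0.632456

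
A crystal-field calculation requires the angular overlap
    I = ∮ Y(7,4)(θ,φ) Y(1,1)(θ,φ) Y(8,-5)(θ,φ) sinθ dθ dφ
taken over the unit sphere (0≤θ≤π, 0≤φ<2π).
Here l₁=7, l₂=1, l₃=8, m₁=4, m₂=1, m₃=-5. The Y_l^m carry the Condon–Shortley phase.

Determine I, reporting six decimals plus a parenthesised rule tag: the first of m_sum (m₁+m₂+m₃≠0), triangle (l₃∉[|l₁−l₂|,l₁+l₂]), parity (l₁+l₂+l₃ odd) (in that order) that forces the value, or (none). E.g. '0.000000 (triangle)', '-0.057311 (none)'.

-0.270230 (none)

Checks pass: Σm=0; 16 even; l₃=8∈[6,8].
(2·7+1)(2·1+1)(2·8+1) = 765
Δ: 0! 14! 2! / 17! → 1/2040
sum: t=0:+1/25401600 = 1/25401600
3j²(7 1 8; 0 0 0) = Δ·Π!·Σ² = 8/255  (sign +1)
sum: t=0:+1/479001600 = 1/479001600
3j²(7 1 8; 4 1 -5) = Δ·Π!·Σ² = 13/340  (sign -1)
combine: 4πI² = 765·8/255·13/340 = 78/85
take √, sign -1: I = -0.27022959
No selection rule forces the value: the integral is nonzero (none).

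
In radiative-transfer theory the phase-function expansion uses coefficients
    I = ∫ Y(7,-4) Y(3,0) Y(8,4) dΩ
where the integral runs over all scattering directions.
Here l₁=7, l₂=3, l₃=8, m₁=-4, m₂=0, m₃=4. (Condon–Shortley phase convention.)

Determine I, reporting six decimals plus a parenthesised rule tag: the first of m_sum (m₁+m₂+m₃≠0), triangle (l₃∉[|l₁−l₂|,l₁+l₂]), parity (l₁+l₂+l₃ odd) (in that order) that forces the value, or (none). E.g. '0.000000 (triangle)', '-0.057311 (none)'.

Checks pass: Σm=0; 18 even; l₃=8∈[4,10].
(2·7+1)(2·3+1)(2·8+1) = 1785
Δ: 2! 12! 4! / 19! → 1/5290740
sum: t=0:+1/7257600 t=1:−1/2073600 t=2:+1/7257600 = -1/4838400
3j²(7 3 8; 0 0 0) = Δ·Π!·Σ² = 252/20995  (sign -1)
sum: t=0:+1/479001600 t=1:−1/29030400 t=2:+1/26127360 = 17/2874009600
3j²(7 3 8; -4 0 4) = Δ·Π!·Σ² = 17/25935  (sign +1)
combine: 4πI² = 1785·252/20995·17/25935 = 4284/305045
take √, sign -1: I = -0.03343011
No selection rule forces the value: the integral is nonzero (none).

-0.033430 (none)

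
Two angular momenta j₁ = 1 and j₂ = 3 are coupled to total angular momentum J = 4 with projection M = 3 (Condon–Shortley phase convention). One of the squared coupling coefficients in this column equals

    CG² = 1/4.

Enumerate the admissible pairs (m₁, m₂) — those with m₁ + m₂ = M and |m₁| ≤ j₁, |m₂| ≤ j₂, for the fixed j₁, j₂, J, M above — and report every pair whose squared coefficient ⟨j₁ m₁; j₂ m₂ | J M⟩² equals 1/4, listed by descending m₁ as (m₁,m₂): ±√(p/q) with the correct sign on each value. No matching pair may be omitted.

(0,3): +√(1/4)

Admissible pairs with m₁+m₂ = M = 3: (0,3), (1,2)
  (m₁,m₂)=(1,2): CG² = 3/4, CG = +√(3/4)
  (m₁,m₂)=(0,3): CG² = 1/4, CG = +√(1/4)   ← matches the target
Pairs with CG² = 1/4: (0,3): +√(1/4)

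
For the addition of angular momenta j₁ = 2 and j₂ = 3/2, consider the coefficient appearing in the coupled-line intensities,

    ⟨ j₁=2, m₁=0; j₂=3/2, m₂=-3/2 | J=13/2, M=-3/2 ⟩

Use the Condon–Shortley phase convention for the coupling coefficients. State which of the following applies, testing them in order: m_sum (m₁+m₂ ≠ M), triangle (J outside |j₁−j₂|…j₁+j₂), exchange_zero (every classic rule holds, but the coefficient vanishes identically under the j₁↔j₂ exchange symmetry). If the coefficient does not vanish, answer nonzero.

m-sum: m₁+m₂ = 0+(-3/2) = -3/2, M = -3/2  ✓
triangle: need |j₁−j₂| ≤ J ≤ j₁+j₂, i.e. J ∈ [1/2, 7/2]; J = 13/2 is outside ✗ ⇒ coefficient is 0

triangle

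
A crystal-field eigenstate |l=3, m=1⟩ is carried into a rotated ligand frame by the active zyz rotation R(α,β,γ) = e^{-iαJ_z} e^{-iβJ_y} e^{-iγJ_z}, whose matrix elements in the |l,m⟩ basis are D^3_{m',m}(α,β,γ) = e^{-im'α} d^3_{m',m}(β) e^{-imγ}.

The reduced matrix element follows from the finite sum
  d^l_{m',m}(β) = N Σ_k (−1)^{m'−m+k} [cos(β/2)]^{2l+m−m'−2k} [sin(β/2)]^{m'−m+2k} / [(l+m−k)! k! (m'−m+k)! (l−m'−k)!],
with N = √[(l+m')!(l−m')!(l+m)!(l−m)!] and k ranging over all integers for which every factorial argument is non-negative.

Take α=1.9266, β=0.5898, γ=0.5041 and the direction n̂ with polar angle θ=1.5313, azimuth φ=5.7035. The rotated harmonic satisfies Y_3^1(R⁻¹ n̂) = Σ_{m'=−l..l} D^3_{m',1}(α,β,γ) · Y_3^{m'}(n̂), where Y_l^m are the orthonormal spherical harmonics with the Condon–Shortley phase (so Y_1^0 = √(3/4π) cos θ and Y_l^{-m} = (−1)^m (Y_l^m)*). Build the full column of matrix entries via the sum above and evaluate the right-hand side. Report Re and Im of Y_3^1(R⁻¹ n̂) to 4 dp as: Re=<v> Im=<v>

Re=-0.0406 Im=-0.0085

Need the full column D^3_{m',1} for m'=−3..3 at α=1.9266, β=0.5898, γ=0.5041.
cos(β/2)=0.956831, sin(β/2)=0.290644
d^3_{-3,1}: single k=4 term ⇒ +0.025302;  D = +0.013511-0.021393i
d^3_{-2,1}: k∈[3..4] ⇒ +0.136026 -0.006275 = +0.129750;  D = -0.126967-0.026731i
d^3_{-1,1}: k∈[2..4] ⇒ +0.424831 -0.052265 +0.000603 = +0.373169;  D = +0.055137+0.369073i
d^3_{0,1}: k∈[1..3] ⇒ +0.807475 -0.223513 +0.006874 = +0.590836;  D = +0.517342-0.285385i
d^3_{1,1}: k∈[0..2] ⇒ +0.767383 -0.566441 +0.039198 = +0.240140;  D = -0.181973-0.156694i
d^3_{2,1}: k∈[0..1] ⇒ -0.737120 +0.136026 = -0.601094;  D = +0.208985-0.563596i
d^3_{3,1}: single k=0 term ⇒ +0.274227;  D = +0.274227-0.000196i
Y_3^{m'}(θ=1.5313,φ=5.7035) and Σ D·Y over m':
  (+0.0135-0.0214i)·(-0.0697+0.4104i)  (-0.1270-0.0267i)·(+0.0161+0.0369i)  (+0.0551+0.3691i)·(-0.2681-0.1755i)  (+0.5173-0.2854i)·(-0.0441+0.0000i)  (-0.1820-0.1567i)·(+0.2681-0.1755i)  (+0.2090-0.5636i)·(+0.0161-0.0369i)  (+0.2742-0.0002i)·(+0.0697+0.4104i)
Y_3^1(R⁻¹ n̂) = -0.040568-0.008459i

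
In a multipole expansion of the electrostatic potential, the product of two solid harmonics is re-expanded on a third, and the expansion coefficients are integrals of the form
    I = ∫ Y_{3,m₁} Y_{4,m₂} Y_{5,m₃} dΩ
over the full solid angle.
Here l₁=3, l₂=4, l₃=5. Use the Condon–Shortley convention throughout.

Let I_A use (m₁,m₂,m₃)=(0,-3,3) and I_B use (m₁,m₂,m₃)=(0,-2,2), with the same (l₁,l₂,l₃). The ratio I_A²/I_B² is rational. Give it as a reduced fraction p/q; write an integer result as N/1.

21/1

l's match ⇒ only the (l;m) 3-j factors differ between A and B.
A: triangle coeff Δ(3,4,5) = 1/180180; Σ_t [0,1]: t=0:+1/1440 t=1:−1/2880 = 1/2880; (3j)²=7/715 [(3 4 5; 0 -3 3)], sign=+1
B: triangle coeff Δ(3,4,5) = 1/180180; Σ_t [0,2]: t=0:+1/576 t=1:−1/480 t=2:+1/8640 = -1/4320; (3j)²=1/2145 [(3 4 5; 0 -2 2)], sign=+1
I_A²/I_B² = (7/715)/(1/2145) = 21/1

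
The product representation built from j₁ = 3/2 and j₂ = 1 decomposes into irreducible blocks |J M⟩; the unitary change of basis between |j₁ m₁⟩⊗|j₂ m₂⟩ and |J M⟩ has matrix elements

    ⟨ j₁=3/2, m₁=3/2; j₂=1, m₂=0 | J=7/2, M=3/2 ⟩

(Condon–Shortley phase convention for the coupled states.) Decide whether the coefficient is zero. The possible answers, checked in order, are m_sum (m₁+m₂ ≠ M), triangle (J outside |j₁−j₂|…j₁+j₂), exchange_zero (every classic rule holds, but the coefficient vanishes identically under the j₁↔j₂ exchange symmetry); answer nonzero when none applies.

triangle

m-sum: m₁+m₂ = 3/2+0 = 3/2, M = 3/2  ✓
triangle: need |j₁−j₂| ≤ J ≤ j₁+j₂, i.e. J ∈ [1/2, 5/2]; J = 7/2 is outside ✗ ⇒ coefficient is 0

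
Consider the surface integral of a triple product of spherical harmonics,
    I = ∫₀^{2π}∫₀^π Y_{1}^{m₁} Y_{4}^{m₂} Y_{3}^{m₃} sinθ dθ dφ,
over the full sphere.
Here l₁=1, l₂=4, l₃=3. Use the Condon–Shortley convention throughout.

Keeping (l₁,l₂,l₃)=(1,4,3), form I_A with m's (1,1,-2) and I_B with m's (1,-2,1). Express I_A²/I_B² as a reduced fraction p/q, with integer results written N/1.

Same 1,4,3: normalisation and zero-m 3j drop out of the ratio.
A: Δ: 2! 0! 6! / 9! → 1/252; sum: t=0:+1/240 = 1/240; 3j²(1 4 3; 1 1 -2) = Δ·Π!·Σ² = 1/84  (sign -1)
B: Δ: 2! 0! 6! / 9! → 1/252; sum: t=0:+1/96 = 1/96; 3j²(1 4 3; 1 -2 1) = Δ·Π!·Σ² = 5/84  (sign +1)
I_A²/I_B² = (1/84)/(5/84) = 1/5

1/5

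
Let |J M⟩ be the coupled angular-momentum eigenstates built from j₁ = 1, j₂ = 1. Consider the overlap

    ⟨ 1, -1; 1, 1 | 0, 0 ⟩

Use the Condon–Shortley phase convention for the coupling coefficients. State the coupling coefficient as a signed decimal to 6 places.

√[1·2!0!0!/3! · 0!2!2!0!0!0!] = √(4/3)
  +(−1)^2/∏(2,0,0,0,0,0)! = 1/2  (running 1/2)
⟨..|..⟩ = √(4/3)·(1/2) = +0.577350

+0.577350  (= +√(1/3))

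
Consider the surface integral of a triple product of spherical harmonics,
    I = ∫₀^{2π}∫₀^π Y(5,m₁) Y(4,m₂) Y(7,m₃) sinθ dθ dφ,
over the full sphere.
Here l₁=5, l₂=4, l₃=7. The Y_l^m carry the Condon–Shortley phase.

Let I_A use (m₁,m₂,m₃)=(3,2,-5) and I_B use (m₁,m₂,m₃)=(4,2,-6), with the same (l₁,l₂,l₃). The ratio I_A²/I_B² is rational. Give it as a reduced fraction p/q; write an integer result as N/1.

Shared (l₁,l₂,l₃)=(5,4,7): N and (l;000)² cancel in I_A²/I_B².
A: Δ = 2!·8!·6!/17! = 1/6126120; Racah Σ t=0..2: t=0:+1/2073600 t=1:−1/604800 t=2:+1/3870720 = -53/58060800; ⇒ 3j(5 4 7; 3 2 -5)² = 2809/185640, sgn -1
B: Δ = 2!·8!·6!/17! = 1/6126120; Racah Σ t=0..1: t=0:+1/7257600 t=1:−1/4838400 = -1/14515200; ⇒ 3j(5 4 7; 4 2 -6)² = 3/1190, sgn +1
I_A²/I_B² = (2809/185640)/(3/1190) = 2809/468

2809/468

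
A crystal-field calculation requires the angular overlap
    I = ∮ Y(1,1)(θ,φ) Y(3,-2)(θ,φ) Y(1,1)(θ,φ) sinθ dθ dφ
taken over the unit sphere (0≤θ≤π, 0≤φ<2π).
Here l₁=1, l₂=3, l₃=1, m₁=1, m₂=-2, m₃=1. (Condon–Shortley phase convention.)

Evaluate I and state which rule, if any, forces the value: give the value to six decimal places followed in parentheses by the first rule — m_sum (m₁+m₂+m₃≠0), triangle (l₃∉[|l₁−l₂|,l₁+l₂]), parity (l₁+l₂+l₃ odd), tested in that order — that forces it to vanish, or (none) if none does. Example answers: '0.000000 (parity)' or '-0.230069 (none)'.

0.000000 (triangle)

|1−3|≤1≤1+3 violated ⇒ I = 0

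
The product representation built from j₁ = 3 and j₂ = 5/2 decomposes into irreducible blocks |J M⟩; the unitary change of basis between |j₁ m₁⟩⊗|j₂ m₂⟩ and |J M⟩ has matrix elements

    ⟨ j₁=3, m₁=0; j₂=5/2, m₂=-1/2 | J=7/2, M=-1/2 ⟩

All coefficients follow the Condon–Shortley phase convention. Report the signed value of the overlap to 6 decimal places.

√[8·2!4!3!/10! · 3!3!2!3!3!4!] = √(6912/175)
  +(−1)^0/∏(0,2,3,2,1,1)! = 1/24  (running 1/24)
  +(−1)^1/∏(1,1,2,1,2,2)! = -1/8  (running -1/12)
  +(−1)^2/∏(2,0,1,0,3,3)! = 1/72  (running -5/72)
⟨..|..⟩ = √(6912/175)·(-5/72) = -0.436436

-0.436436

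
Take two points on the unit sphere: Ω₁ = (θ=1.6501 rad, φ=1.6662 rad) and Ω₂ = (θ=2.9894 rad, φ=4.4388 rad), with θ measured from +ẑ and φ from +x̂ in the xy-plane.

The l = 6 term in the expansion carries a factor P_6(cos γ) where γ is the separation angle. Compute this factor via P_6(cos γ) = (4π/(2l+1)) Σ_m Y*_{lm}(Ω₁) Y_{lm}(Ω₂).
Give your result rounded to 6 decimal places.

Term-by-term m-sum for l=6 (normalisation 4π/13 = 0.966644):
  m=-6: Y*=-0.39848 - 0.25678j  Y=0.00000 - 0.00001j  product -0.00000 + 0.00000j
  m=-5: Y*=0.05992 - 0.11593j  Y=0.00013 - 0.00003j  product 0.00000 - 0.00002j
  m=-4: Y*=-0.30440 - 0.12215j  Y=0.00084 + 0.00163j  product -0.00006 - 0.00060j
  m=-3: Y*=0.04230 - 0.14373j  Y=-0.01272 + 0.01185j  product 0.00117 + 0.00233j
  m=-2: Y*=-0.28229 - 0.05453j  Y=-0.09535 - 0.05809j  product 0.02375 + 0.02160j
  m=-1: Y*=0.01492 - 0.15588j  Y=0.11993 - 0.42737j  product -0.06483 - 0.02507j
  m=+0: Y*=-0.27674 + 0.00000j  Y=0.78416 + 0.00000j  product -0.21701 + 0.00000j
  m=+1: Y*=-0.01492 - 0.15588j  Y=-0.11993 - 0.42737j  product -0.06483 + 0.02507j
  m=+2: Y*=-0.28229 + 0.05453j  Y=-0.09535 + 0.05809j  product 0.02375 - 0.02160j
  m=+3: Y*=-0.04230 - 0.14373j  Y=0.01272 + 0.01185j  product 0.00117 - 0.00233j
  m=+4: Y*=-0.30440 + 0.12215j  Y=0.00084 - 0.00163j  product -0.00006 + 0.00060j
  m=+5: Y*=-0.05992 - 0.11593j  Y=-0.00013 - 0.00003j  product 0.00000 + 0.00002j
  m=+6: Y*=-0.39848 + 0.25678j  Y=0.00000 + 0.00001j  product -0.00000 - 0.00000j
Total Σ_m = -0.29695 + 0.00000j. Multiply by 0.966644: -0.28704 + 0.00000j. P_6(cos γ) = -0.287043

-0.287043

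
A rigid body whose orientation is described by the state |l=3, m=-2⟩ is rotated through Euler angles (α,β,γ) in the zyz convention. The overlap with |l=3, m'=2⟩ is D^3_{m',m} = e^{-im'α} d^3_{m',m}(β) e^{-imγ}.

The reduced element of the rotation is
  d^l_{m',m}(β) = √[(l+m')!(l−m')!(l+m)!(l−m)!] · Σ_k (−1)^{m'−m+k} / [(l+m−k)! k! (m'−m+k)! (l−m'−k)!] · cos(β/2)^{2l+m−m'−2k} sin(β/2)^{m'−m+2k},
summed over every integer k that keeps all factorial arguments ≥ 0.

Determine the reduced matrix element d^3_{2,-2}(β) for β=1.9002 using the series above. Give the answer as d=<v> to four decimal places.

d^3_{2,-2}(β=1.9002) via the finite sum:
With c≡cos(β/2)=0.581602 and s≡sin(β/2)=0.813474, N=[120·1·1·120]^{1/2}=120.000000
k: max(0,(-2)−(2))=0 … min(3+(-2),3−(2))=1
  k=0: (−1)^4·120.0000/(24)·0.5816^2·0.8135^4 = +0.740620
  k=1: (−1)^5·120.0000/(120)·0.5816^0·0.8135^6 = -0.289775
d^3_{2,-2}(1.9002) = +0.740620 -0.289775 = +0.450845

d=0.4508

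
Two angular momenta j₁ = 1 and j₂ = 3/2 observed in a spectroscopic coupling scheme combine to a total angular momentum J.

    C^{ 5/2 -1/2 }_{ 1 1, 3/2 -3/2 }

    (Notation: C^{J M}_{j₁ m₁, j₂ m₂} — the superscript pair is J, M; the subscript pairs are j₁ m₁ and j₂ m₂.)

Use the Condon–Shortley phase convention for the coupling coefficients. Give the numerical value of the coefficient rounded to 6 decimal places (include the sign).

√[6·0!2!3!/6! · 2!0!0!3!2!3!] = √(72/5)
  +(−1)^0/∏(0,0,0,0,2,3)! = 1/12  (running 1/12)
⟨..|..⟩ = √(72/5)·(1/12) = +0.316228

+√(1/10) ≈ +0.316228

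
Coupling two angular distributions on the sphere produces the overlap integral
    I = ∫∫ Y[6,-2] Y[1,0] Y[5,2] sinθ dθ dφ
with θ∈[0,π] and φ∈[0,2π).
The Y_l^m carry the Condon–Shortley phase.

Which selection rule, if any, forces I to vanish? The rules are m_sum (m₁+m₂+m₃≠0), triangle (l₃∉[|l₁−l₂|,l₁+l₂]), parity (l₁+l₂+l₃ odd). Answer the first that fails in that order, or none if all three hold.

azimuthal sum: -2 + 0 + 2 = 0  ✓
5 ≤ 5 ≤ 7 (triangle on l)  ✓
L = 6 + 1 + 5 = 12 (even)  ✓

none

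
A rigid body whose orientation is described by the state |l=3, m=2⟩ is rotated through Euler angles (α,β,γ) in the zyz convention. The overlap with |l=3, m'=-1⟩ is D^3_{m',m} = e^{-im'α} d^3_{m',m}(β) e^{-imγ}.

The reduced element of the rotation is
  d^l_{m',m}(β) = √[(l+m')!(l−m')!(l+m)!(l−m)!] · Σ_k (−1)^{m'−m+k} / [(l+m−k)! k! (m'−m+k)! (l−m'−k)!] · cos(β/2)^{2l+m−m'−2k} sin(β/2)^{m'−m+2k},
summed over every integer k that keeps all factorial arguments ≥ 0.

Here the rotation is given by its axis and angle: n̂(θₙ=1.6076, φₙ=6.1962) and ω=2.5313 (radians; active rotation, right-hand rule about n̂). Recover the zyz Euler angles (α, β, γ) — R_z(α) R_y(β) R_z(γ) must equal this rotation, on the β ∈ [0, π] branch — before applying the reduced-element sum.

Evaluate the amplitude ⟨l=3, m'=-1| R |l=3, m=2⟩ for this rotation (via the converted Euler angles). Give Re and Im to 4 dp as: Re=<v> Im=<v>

Axis–angle → zyz. n̂ = (sinθₙcosφₙ, sinθₙsinφₙ, cosθₙ) = (+0.995545, -0.086817, -0.036795), ω = 2.5313.
R = I cosω + sinω [n̂]ₓ + (1−cosω) n̂n̂ᵀ gives
  R = [+0.983823, -0.136170, -0.116406; -0.178345, -0.805767, -0.564742; -0.016895, +0.576366, -0.817017]
β = atan2(√(R₁₃²+R₂₃²), R₃₃) = 2.527015; α = atan2(R₂₃, R₁₃) mod 2π = 4.509114; γ = atan2(R₃₂, −R₃₁) mod 2π = 1.541492
D^3_{-1,2}(4.5091,2.5270,1.5415) = e^{-i·-1·4.5091}·d^3_{-1,2}(2.5270)·e^{-i·2·1.5415}. Compute d first:
With c≡cos(β/2)=0.302476 and s≡sin(β/2)=0.953157, N=[2·24·120·1]^{1/2}=75.894664
k∈{3,4} keeps every argument non-negative
  k=3: (−1)^0·75.8947/(12)·0.3025^3·0.9532^3 = +0.151564
  k=4: (−1)^1·75.8947/(24)·0.3025^1·0.9532^5 = -0.752511
d^3_{-1,2}(2.5270) = +0.151564 -0.752511 = -0.600948
Phases: e^{-i·(-1)·4.5091}=-0.201878-0.979411i, e^{-i·(2)·1.5415}=-0.998283-0.058575i ⇒ D=-0.086634-0.594670i

Re=-0.0866 Im=-0.5947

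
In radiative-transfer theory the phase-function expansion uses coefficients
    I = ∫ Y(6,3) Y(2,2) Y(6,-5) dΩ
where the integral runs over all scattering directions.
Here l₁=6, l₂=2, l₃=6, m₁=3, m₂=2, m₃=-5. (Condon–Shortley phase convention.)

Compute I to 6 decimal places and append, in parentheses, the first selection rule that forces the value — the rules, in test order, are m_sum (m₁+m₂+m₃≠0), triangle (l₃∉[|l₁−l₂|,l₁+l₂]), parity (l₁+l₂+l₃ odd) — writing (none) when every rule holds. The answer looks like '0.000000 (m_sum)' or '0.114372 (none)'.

m-sum 0 ✓  L=14 even ✓  4≤6≤8 ✓
Π(2lᵢ+1) = 13×5×13 = 845
triangle coeff Δ(6,2,6) = 1/90090
Σ_t [0,2]: t=0:+1/69120 t=1:−1/14400 t=2:+1/69120 = -7/172800
(3j)²=14/715 [(6 2 6; 0 0 0)], sign=-1
Σ_t [2,2]: t=2:+1/1451520 = 1/1451520
(3j)²=1/91 [(6 2 6; 3 2 -5)], sign=-1
⇒ 4πI² = 2/11
I = (+1)√(2/11/(4π)) = 0.12028562
No selection rule forces the value: the integral is nonzero (none).

0.120286 (none)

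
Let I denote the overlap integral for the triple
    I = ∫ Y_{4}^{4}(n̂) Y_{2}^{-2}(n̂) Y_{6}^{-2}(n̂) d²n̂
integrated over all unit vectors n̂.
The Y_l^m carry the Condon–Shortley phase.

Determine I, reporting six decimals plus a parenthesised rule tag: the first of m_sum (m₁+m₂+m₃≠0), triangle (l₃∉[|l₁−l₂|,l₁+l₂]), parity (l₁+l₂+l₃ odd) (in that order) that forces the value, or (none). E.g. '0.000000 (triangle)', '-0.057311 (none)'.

Rules hold: Σm=0, L=12 even, 2≤6≤6.
N = 9·5·13 = 585
Δ = 0!·8!·4!/13! = 1/6435
Racah Σ t=0..0: t=0:+1/2304 = 1/2304
⇒ 3j(4 2 6; 0 0 0)² = 5/143, sgn +1
Racah Σ t=0..0: t=0:+1/967680 = 1/967680
⇒ 3j(4 2 6; 4 -2 -2)² = 1/6435, sgn +1
4πI² = N·(3j₀)²·(3jₘ)² = 5/1573
I = +1·√(0.00317864/4π) = 0.01590434
No selection rule forces the value: the integral is nonzero (none).

0.015904 (none)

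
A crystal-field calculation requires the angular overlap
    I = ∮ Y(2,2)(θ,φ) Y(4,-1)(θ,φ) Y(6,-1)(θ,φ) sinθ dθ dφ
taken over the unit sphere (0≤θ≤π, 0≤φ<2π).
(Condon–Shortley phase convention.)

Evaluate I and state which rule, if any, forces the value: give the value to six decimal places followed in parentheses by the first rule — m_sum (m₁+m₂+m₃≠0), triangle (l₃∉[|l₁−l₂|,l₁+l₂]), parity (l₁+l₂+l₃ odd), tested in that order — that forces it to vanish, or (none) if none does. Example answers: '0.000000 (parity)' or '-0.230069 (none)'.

m-sum 0 ✓  L=12 even ✓  2≤6≤6 ✓
Π(2lᵢ+1) = 5×9×13 = 585
triangle coeff Δ(2,4,6) = 1/6435
Σ_t [0,0]: t=0:+1/2304 = 1/2304
(3j)²=5/143 [(2 4 6; 0 0 0)], sign=+1
Σ_t [0,0]: t=0:+1/17280 = 1/17280
(3j)²=7/1287 [(2 4 6; 2 -1 -1)], sign=-1
⇒ 4πI² = 175/1573
I = (-1)√(175/1573/(4π)) = -0.09409136
No selection rule forces the value: the integral is nonzero (none).

-0.094091 (none)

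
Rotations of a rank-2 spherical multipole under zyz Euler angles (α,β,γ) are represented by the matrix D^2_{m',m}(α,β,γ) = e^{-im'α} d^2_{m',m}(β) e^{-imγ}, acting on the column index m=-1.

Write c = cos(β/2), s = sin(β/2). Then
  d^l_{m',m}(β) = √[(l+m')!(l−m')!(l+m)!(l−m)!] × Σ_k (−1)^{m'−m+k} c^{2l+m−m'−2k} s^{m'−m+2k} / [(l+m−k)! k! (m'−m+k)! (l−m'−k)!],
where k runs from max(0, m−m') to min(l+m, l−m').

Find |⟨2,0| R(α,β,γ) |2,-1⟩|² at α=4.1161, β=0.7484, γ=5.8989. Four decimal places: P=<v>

Split into d^2_{0,-1}(β=0.7484) × two z-phases.
Half-angle: c=0.930800, s=0.365528. N=√(2·2·1·6)=4.898979
k∈{0,1} keeps every argument non-negative
  k=0: (−1)^1·4.8990/(2)·0.9308^3·0.3655^1 = -0.722048
  k=1: (−1)^2·4.8990/(2)·0.9308^1·0.3655^3 = +0.111351
d^2_{0,-1}(0.7484) = -0.722048 +0.111351 = -0.610697
|D^2_{0,-1}|² = |d^2_{0,-1}(β)|² = (-0.610697)² = 0.372950 (the z-rotation phases have unit modulus)

P=0.3730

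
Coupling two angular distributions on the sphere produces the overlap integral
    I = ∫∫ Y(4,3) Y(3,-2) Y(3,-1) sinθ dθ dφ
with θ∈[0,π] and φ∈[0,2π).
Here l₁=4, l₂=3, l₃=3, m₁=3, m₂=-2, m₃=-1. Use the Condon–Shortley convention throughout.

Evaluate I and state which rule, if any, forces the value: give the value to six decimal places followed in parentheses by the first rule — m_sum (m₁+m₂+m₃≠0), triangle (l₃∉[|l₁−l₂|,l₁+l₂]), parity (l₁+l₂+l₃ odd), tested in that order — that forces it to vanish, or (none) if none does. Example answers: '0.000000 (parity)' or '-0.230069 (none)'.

-0.095955 (none)

Rules hold: Σm=0, L=10 even, 1≤3≤7.
N = 9·7·7 = 441
Δ = 4!·4!·2!/11! = 1/34650
Racah Σ t=1..3: t=1:−1/72 t=2:+1/16 t=3:−1/72 = 5/144
⇒ 3j(4 3 3; 0 0 0)² = 2/77, sgn -1
Racah Σ t=0..1: t=0:+1/144 t=1:−1/288 = 1/288
⇒ 3j(4 3 3; 3 -2 -1)² = 1/99, sgn +1
4πI² = N·(3j₀)²·(3jₘ)² = 14/121
I = -1·√(0.115702/4π) = -0.09595473
No selection rule forces the value: the integral is nonzero (none).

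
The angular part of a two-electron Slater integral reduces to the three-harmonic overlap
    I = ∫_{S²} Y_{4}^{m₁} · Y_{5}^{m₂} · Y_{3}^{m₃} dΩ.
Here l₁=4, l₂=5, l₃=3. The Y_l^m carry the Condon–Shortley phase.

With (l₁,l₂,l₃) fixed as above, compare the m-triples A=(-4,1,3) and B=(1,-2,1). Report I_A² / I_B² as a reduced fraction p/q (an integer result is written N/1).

15/128

Same 4,5,3: normalisation and zero-m 3j drop out of the ratio.
A: Δ: 6! 2! 4! / 13! → 1/180180; sum: t=6:+1/34560 = 1/34560; 3j²(4 5 3; -4 1 3) = Δ·Π!·Σ² = 1/429  (sign +1)
B: Δ: 6! 2! 4! / 13! → 1/180180; sum: t=1:−1/960 t=2:+1/288 t=3:−1/1728 = 1/540; 3j²(4 5 3; 1 -2 1) = Δ·Π!·Σ² = 128/6435  (sign +1)
I_A²/I_B² = (1/429)/(128/6435) = 15/128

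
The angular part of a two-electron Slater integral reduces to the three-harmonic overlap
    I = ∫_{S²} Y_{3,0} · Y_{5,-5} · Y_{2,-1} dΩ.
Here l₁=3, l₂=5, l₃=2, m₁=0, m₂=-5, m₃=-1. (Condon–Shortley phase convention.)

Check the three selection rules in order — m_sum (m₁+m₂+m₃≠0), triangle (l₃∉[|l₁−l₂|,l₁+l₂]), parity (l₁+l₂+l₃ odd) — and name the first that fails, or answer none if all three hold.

m_sum

m₁+m₂+m₃ = 0 − 5 − 1 = -6  ✗
triangle: |3−5|=2 ≤ l₃=2 ≤ 3+5=8
parity: l₁+l₂+l₃ = 10 is even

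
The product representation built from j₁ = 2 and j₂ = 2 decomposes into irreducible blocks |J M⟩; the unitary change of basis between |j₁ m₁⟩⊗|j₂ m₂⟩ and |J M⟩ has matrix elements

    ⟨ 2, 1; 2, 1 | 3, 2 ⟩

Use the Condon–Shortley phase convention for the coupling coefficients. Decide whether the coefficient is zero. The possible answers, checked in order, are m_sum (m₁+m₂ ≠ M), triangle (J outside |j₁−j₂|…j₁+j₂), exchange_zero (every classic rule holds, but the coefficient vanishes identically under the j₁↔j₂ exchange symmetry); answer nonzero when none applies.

m-sum: m₁+m₂ = 1+1 = 2, M = 2  ✓
triangle: |j₁−j₂| = 0 ≤ J = 3 ≤ j₁+j₂ = 4  ✓
exchange: j₁=j₂ and m₁=m₂, and (−1)^(j₁+j₂−J) = (−1)^1 = −1 forces ⟨j₁m₁;j₂m₂|JM⟩ = −⟨j₂m₂;j₁m₁|JM⟩ = −⟨j₁m₁;j₂m₂|JM⟩ ⇒ the coefficient vanishes identically
Racah sum check: Σ_k collapses to 0 ⇒ CG = 0

exchange_zero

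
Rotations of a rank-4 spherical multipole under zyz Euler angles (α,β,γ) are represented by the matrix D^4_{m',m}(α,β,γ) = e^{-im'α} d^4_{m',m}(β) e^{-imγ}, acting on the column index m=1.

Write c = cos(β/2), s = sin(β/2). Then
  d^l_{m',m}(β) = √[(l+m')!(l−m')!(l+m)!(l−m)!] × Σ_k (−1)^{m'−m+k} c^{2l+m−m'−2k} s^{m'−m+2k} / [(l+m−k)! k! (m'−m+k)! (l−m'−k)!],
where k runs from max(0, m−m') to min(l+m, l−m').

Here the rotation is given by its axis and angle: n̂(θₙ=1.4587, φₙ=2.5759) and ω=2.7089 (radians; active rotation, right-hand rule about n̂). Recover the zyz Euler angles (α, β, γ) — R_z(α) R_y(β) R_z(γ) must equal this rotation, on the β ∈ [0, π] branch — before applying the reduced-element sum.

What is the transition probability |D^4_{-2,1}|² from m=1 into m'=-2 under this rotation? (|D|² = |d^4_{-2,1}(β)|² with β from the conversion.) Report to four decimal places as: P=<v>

Axis–angle → zyz. n̂ = (sinθₙcosφₙ, sinθₙsinφₙ, cosθₙ) = (-0.838919, +0.532637, +0.111862), ω = 2.7089.
R = I cosω + sinω [n̂]ₓ + (1−cosω) n̂n̂ᵀ gives
  R = [+0.434870, -0.899403, +0.044306; -0.805592, -0.366582, +0.465445; -0.402381, -0.238101, -0.883967]
β = atan2(√(R₁₃²+R₂₃²), R₃₃) = 2.655076; α = atan2(R₂₃, R₁₃) mod 2π = 1.475891; γ = atan2(R₃₂, −R₃₁) mod 2π = 5.748869
D^4_{-2,1}(1.4759,2.6551,5.7489) = e^{-i·-2·1.4759}·d^4_{-2,1}(2.6551)·e^{-i·1·5.7489}. Compute d first:
Half-angle: c=0.240866, s=0.970558. N=√(2·720·120·6)=1018.233765
k∈{3,4,5} keeps every argument non-negative
  k=3: (−1)^0·1018.2338/(72)·0.2409^5·0.9706^3 = +0.010482
  k=4: (−1)^1·1018.2338/(48)·0.2409^3·0.9706^5 = -0.255294
  k=5: (−1)^2·1018.2338/(240)·0.2409^1·0.9706^7 = +0.829017
d^4_{-2,1}(2.6551) = +0.010482 -0.255294 +0.829017 = +0.584205
|D^4_{-2,1}|² = |d^4_{-2,1}(β)|² = (+0.584205)² = 0.341295 (the z-rotation phases have unit modulus)

P=0.3413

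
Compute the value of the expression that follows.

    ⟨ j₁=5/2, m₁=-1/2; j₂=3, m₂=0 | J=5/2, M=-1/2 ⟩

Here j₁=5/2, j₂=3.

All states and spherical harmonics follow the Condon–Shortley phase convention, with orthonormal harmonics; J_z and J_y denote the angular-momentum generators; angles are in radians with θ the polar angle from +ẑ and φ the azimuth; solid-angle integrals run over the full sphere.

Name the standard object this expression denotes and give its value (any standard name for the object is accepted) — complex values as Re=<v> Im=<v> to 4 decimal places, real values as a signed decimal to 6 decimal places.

Clebsch–Gordan coefficient, +√(8/105) ≈ +0.276026

This is a Clebsch–Gordan (vector-coupling) coefficient.
j₁+j₂−J=3  J+j₁−j₂=2  J−j₁+j₂=3  j₁+j₂+J+1=9
(j₁±m₁, j₂±m₂, J±M) = (2,3,3,3,2,3)
P² = 216/35
sum k=1..3:
  [1] −1/8 = -1/8
  [2] +1/4 = 1/4
  [3] −1/72 = -1/72
S = 1/9
C² = P²·S² = 8/105 ; C = +0.276026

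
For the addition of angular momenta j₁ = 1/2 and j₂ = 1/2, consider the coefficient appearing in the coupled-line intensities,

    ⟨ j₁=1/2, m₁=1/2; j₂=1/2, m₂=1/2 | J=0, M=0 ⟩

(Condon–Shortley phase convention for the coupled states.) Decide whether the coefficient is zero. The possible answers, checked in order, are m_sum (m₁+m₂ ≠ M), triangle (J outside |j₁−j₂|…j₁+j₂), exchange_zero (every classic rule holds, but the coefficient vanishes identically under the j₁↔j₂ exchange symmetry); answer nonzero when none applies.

m_sum

m-sum: m₁+m₂ = 1/2+1/2 = 1, M = 0  ✗ ⇒ coefficient is 0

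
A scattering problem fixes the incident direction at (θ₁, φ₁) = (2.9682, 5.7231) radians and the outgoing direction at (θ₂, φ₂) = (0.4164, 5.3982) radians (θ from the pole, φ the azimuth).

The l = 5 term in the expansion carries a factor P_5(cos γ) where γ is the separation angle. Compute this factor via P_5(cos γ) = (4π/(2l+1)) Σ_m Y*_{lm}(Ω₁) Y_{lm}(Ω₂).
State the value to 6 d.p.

Expand P_5 via completeness: Σ_{m} conj(Y_{5,m}) at Ω₁ times Y_{5,m} at Ω₂ —
  [-5]  conj(Y_{5,-5})(Ω₁) = (-0.000067, -0.000024) ; Y_{5,-5}(Ω₂) = (-0.001424, -0.004818) ; Δ = (-0.000000, 0.000000)
  [-4]  conj(Y_{5,-4})(Ω₁) = (0.000795, 0.001004) ; Y_{5,-4}(Ω₂) = (-0.033112, -0.013935) ; Δ = (-0.000012, -0.000044)
  [-3]  conj(Y_{5,-3})(Ω₁) = (-0.001501, -0.013654) ; Y_{5,-3}(Ω₂) = (-0.132078, 0.069879) ; Δ = (0.001152, 0.001699)
  [-2]  conj(Y_{5,-2})(Ω₁) = (-0.041349, 0.085462) ; Y_{5,-2}(Ω₂) = (-0.075718, 0.375121) ; Δ = (-0.028928, -0.021982)
  [-1]  conj(Y_{5,-1})(Ω₁) = (0.336367, -0.210925) ; Y_{5,-1}(Ω₂) = (0.326632, 0.399150) ; Δ = (0.194059, 0.065366)
  [+0]  conj(Y_{5,0})(Ω₁) = (-0.735989, -0.000000) ; Y_{5,0}(Ω₂) = (0.056122, 0.000000) ; Δ = (-0.041305, -0.000000)
  [+1]  conj(Y_{5,1})(Ω₁) = (-0.336367, -0.210925) ; Y_{5,1}(Ω₂) = (-0.326632, 0.399150) ; Δ = (0.194059, -0.065366)
  [+2]  conj(Y_{5,2})(Ω₁) = (-0.041349, -0.085462) ; Y_{5,2}(Ω₂) = (-0.075718, -0.375121) ; Δ = (-0.028928, 0.021982)
  [+3]  conj(Y_{5,3})(Ω₁) = (0.001501, -0.013654) ; Y_{5,3}(Ω₂) = (0.132078, 0.069879) ; Δ = (0.001152, -0.001699)
  [+4]  conj(Y_{5,4})(Ω₁) = (0.000795, -0.001004) ; Y_{5,4}(Ω₂) = (-0.033112, 0.013935) ; Δ = (-0.000012, 0.000044)
  [+5]  conj(Y_{5,5})(Ω₁) = (0.000067, -0.000024) ; Y_{5,5}(Ω₂) = (0.001424, -0.004818) ; Δ = (-0.000000, -0.000000)
Total Σ_m = (0.291237, -0.000000). Multiply by 1.142397: (0.332708, -0.000000). P_5(cos γ) = 0.332708

0.332708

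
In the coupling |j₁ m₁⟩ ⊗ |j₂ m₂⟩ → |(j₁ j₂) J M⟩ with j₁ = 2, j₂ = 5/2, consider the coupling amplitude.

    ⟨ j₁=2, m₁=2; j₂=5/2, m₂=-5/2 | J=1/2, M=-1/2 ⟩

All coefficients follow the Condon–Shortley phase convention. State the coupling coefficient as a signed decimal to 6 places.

triangle: 4!×0!×1!/6! = 24/720
(j±m)!: 4!×0!×0!×5!×0!×1! = 2880
prefactor² = (2J+1)×Δ×N² = 192
  k=0: +1/(0!×4!×0!×0!×0!×1!) = 1/24
Σ = 1/24  ⇒  CG² = 192×(1/24)² = 1/3
CG = +√(1/3) = +0.577350

+0.577350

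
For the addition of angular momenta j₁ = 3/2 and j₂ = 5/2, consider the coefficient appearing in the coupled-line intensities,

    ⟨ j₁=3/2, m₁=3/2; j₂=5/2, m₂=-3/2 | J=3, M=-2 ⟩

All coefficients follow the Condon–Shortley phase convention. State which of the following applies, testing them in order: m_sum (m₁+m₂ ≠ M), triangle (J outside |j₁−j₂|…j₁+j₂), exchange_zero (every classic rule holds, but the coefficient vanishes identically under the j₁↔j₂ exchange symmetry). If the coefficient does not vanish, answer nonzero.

m-sum: m₁+m₂ = 3/2+(-3/2) = 0, M = -2  ✗ ⇒ coefficient is 0

m_sum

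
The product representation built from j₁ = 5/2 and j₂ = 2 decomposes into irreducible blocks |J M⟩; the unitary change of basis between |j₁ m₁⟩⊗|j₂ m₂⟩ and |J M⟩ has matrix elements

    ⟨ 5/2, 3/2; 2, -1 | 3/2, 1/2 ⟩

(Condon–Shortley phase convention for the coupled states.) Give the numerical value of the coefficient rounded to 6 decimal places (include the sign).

√[4·3!2!1!/7! · 4!1!1!3!2!1!] = √(96/35)
  +(−1)^0/∏(0,3,1,1,1,0)! = 1/6  (running 1/6)
  +(−1)^1/∏(1,2,0,0,2,1)! = -1/4  (running -1/12)
⟨..|..⟩ = √(96/35)·(-1/12) = -0.138013

−√(2/105) ≈ -0.138013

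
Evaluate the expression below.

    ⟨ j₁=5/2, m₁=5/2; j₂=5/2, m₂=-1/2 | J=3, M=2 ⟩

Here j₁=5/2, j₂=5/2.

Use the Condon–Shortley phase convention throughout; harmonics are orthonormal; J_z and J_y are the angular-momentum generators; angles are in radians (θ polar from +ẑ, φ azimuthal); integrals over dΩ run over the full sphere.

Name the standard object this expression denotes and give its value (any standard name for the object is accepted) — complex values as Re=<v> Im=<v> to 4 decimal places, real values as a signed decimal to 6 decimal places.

Clebsch–Gordan coefficient, +√(5/12) ≈ +0.645497

This is a Clebsch–Gordan (vector-coupling) coefficient.
j₁+j₂−J=2  J+j₁−j₂=3  J−j₁+j₂=3  j₁+j₂+J+1=9
(j₁±m₁, j₂±m₂, J±M) = (5,0,2,3,5,1)
P² = 240
sum k=0..0:
  [0] +1/24 = 1/24
S = 1/24
C² = P²·S² = 5/12 ; C = +0.645497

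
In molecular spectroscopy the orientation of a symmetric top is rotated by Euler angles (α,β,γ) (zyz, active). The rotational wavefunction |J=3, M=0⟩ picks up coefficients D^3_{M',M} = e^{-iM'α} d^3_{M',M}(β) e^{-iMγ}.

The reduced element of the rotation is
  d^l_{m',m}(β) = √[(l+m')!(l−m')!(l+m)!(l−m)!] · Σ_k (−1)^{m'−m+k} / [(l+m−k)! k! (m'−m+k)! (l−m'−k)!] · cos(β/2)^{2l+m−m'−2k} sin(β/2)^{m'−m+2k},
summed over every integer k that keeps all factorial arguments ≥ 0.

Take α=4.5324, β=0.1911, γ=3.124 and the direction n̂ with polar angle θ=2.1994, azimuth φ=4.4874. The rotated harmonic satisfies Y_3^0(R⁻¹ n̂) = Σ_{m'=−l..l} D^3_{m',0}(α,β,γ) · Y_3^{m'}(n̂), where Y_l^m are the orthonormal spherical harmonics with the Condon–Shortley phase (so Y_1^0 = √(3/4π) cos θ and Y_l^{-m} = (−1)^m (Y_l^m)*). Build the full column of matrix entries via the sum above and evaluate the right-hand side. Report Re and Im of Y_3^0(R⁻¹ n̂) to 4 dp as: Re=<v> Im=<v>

Re=0.3324 Im=0.0000

Need the full column D^3_{m',0} for m'=−3..3 at α=4.5324, β=0.1911, γ=3.1240.
cos(β/2)=0.995439, sin(β/2)=0.095405
d^3_{-3,0}: single k=3 term ⇒ +0.003831;  D = +0.001969+0.003286i
d^3_{-2,0}: k∈[2..3] ⇒ +0.048951 -0.000450 = +0.048501;  D = -0.045392+0.017085i
d^3_{-1,0}: k∈[1..3] ⇒ +0.323022 -0.008902 +0.000027 = +0.314148;  D = -0.056238-0.309073i
d^3_{0,0}: k∈[0..3] ⇒ +0.972942 -0.080434 +0.000739 -0.000001 = +0.893246;  D = +0.893246+0.000000i
d^3_{1,0}: k∈[0..2] ⇒ -0.323022 +0.008902 -0.000027 = -0.314148;  D = +0.056238-0.309073i
d^3_{2,0}: k∈[0..1] ⇒ +0.048951 -0.000450 = +0.048501;  D = -0.045392-0.017085i
d^3_{3,0}: single k=0 term ⇒ -0.003831;  D = -0.001969+0.003286i
Y_3^{m'}(θ=2.1994,φ=4.4874) and Σ D·Y over m':
  (+0.0020+0.0033i)·(+0.1380-0.1724i)  (-0.0454+0.0171i)·(+0.3540+0.1710i)  (-0.0562-0.3091i)·(-0.0425+0.1857i)  (+0.8932+0.0000i)·(+0.2789+0.0000i)  (+0.0562-0.3091i)·(+0.0425+0.1857i)  (-0.0454-0.0171i)·(+0.3540-0.1710i)  (-0.0020+0.0033i)·(-0.1380-0.1724i)
Y_3^0(R⁻¹ n̂) = +0.332435+0.000000i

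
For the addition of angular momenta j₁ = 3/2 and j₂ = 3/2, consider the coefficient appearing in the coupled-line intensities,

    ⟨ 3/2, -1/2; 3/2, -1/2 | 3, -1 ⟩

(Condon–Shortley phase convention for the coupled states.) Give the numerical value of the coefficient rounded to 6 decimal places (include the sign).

triangle: 0!×3!×3!/7! = 36/5040
(j±m)!: 1!×2!×1!×2!×2!×4! = 192
prefactor² = (2J+1)×Δ×N² = 48/5
  k=0: +1/(0!×0!×2!×1!×1!×2!) = 1/4
Σ = 1/4  ⇒  CG² = 48/5×(1/4)² = 3/5
CG = +√(3/5) = +0.774597

+0.774597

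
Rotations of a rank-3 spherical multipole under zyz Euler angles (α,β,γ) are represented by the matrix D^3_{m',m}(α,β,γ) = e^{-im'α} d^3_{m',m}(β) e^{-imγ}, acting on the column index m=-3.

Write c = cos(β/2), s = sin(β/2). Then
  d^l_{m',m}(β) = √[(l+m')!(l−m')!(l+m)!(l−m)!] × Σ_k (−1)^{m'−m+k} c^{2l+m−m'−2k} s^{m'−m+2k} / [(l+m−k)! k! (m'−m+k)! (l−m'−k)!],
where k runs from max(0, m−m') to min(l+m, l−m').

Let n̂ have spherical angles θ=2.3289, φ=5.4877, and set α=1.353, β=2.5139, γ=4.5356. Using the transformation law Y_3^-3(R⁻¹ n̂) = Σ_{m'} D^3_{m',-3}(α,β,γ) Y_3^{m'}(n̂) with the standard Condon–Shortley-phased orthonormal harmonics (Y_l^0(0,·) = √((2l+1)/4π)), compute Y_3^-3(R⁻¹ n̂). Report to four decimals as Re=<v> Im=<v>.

Re=-0.3534 Im=0.0022

Need the full column D^3_{m',-3} for m'=−3..3 at α=1.3530, β=2.5139, γ=4.5356.
cos(β/2)=0.308719, sin(β/2)=0.951153
d^3_{-3,-3}: single k=0 term ⇒ +0.000866;  D = +0.000327-0.000802i
d^3_{-2,-3}: single k=0 term ⇒ -0.006533;  D = +0.005374+0.003715i
d^3_{-1,-3}: single k=0 term ⇒ +0.031827;  D = -0.023328+0.021652i
d^3_{0,-3}: single k=0 term ⇒ -0.113229;  D = -0.057277-0.097674i
d^3_{1,-3}: single k=0 term ⇒ +0.302117;  D = +0.287478-0.092903i
d^3_{2,-3}: single k=0 term ⇒ -0.588697;  D = +0.055710+0.586055i
d^3_{3,-3}: single k=0 term ⇒ +0.740462;  D = -0.734866-0.090864i
Y_3^{m'}(θ=2.3289,φ=5.4877) and Σ D·Y over m':
  (+0.0003-0.0008i)·(-0.1163+0.1095i)  (+0.0054+0.0037i)·(+0.0075-0.3704i)  (-0.0233+0.0217i)·(+0.2240+0.2285i)  (-0.0573-0.0977i)·(+0.1633+0.0000i)  (+0.2875-0.0929i)·(-0.2240+0.2285i)  (+0.0557+0.5861i)·(+0.0075+0.3704i)  (-0.7349-0.0909i)·(+0.1163+0.1095i)
Y_3^-3(R⁻¹ n̂) = -0.353424+0.002233i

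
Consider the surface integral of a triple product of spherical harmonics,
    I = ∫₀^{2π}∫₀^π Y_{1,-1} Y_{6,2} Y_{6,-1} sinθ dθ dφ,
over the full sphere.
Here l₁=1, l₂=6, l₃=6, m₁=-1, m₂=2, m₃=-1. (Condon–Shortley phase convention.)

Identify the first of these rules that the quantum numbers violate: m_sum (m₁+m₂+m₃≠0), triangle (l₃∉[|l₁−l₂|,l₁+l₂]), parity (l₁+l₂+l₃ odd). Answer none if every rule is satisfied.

parity

Σmᵢ = 0  ✓
l₃∈[|l₁−l₂|,l₁+l₂]=[5,7], have l₃=6  ✓
Σlᵢ = 13 ⇒ odd  ✗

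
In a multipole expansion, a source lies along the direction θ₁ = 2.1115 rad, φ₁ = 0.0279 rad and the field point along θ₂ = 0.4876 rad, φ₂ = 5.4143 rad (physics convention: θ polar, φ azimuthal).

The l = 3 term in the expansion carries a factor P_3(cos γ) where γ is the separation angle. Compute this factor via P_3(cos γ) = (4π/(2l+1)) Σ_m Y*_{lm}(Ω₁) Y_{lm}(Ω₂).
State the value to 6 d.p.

0.284844

Addition theorem: P_3(cos γ) = (4π/7) Σ_m Y*_{lm}(Ω₁) Y_{lm}(Ω₂), m = −3…3:
  term(m=-3) = -0.01015 + 0.00492j   from Y*(Ω₁)=0.26201 + 0.02198j, Y(Ω₂)=-0.03691 + 0.02187j
  term(m=-2) = 0.01693 - 0.07474j   from Y*(Ω₁)=-0.38607 - 0.02157j, Y(Ω₂)=-0.03294 + 0.19543j
  term(m=-1) = 0.02468 + 0.03090j   from Y*(Ω₁)=0.08996 + 0.00251j, Y(Ω₂)=0.28376 + 0.33559j
  term(m=+0) = 0.09575 + 0.00000j   from Y*(Ω₁)=0.32179 + 0.00000j, Y(Ω₂)=0.29754 + 0.00000j
  term(m=+1) = 0.02468 - 0.03090j   from Y*(Ω₁)=-0.08996 + 0.00251j, Y(Ω₂)=-0.28376 + 0.33559j
  term(m=+2) = 0.01693 + 0.07474j   from Y*(Ω₁)=-0.38607 + 0.02157j, Y(Ω₂)=-0.03294 - 0.19543j
  term(m=+3) = -0.01015 - 0.00492j   from Y*(Ω₁)=-0.26201 + 0.02198j, Y(Ω₂)=0.03691 + 0.02187j
Σ over m = 0.15867 + 0.00000j; ×(4π/7) → 0.28484 + 0.00000j. Real part: 0.284844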